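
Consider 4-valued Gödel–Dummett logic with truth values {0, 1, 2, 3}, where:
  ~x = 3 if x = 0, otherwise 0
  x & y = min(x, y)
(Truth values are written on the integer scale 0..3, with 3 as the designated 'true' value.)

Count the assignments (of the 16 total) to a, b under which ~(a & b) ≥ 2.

7

a = 0, b = 0 ↦ 3  ≥
a = 0, b = 1 ↦ 3  ≥
a = 0, b = 2 ↦ 3  ≥
a = 0, b = 3 ↦ 3  ≥
a = 1, b = 0 ↦ 3  ≥
a = 1, b = 1 ↦ 0  <
a = 1, b = 2 ↦ 0  <
a = 1, b = 3 ↦ 0  <
a = 2, b = 0 ↦ 3  ≥
a = 2, b = 1 ↦ 0  <
a = 2, b = 2 ↦ 0  <
a = 2, b = 3 ↦ 0  <
a = 3, b = 0 ↦ 3  ≥
a = 3, b = 1 ↦ 0  <
a = 3, b = 2 ↦ 0  <
a = 3, b = 3 ↦ 0  <
So 7 of the 16 assignments meet the threshold.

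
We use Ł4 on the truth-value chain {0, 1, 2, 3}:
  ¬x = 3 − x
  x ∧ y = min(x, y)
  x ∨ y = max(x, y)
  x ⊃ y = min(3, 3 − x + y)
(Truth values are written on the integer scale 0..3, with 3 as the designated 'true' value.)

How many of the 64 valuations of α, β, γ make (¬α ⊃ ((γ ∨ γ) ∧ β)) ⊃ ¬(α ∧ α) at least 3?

28

value 3: 28 assignments (counts)
value 2: 11 assignments
value 1: 9 assignments
value 0: 16 assignments
So 28 of the 64 assignments meet the threshold.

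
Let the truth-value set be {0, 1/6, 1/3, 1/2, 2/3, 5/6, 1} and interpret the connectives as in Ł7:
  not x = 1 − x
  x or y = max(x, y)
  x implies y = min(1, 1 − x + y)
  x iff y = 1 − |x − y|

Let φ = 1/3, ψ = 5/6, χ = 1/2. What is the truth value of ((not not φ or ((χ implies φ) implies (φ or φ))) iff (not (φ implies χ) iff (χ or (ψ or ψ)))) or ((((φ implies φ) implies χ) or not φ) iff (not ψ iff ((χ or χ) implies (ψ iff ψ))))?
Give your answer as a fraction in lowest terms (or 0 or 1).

not φ = not 1/3 = 2/3
not not φ = not 2/3 = 1/3
χ implies φ = 1/2 implies 1/3 = 5/6
φ or φ = 1/3 or 1/3 = 1/3
(χ implies φ) implies (φ or φ) = 5/6 implies 1/3 = 1/2
not not φ or ((χ implies φ) implies (φ or φ)) = 1/3 or 1/2 = 1/2
φ implies χ = 1/3 implies 1/2 = 1
not (φ implies χ) = not 1 = 0
ψ or ψ = 5/6 or 5/6 = 5/6
χ or (ψ or ψ) = 1/2 or 5/6 = 5/6
not (φ implies χ) iff (χ or (ψ or ψ)) = 0 iff 5/6 = 1/6
(not not φ or ((χ implies φ) implies (φ or φ))) iff (not (φ implies χ) iff (χ or (ψ or ψ))) = 1/2 iff 1/6 = 2/3
φ implies φ = 1/3 implies 1/3 = 1
(φ implies φ) implies χ = 1 implies 1/2 = 1/2
not φ = not 1/3 = 2/3
((φ implies φ) implies χ) or not φ = 1/2 or 2/3 = 2/3
not ψ = not 5/6 = 1/6
χ or χ = 1/2 or 1/2 = 1/2
ψ iff ψ = 5/6 iff 5/6 = 1
(χ or χ) implies (ψ iff ψ) = 1/2 implies 1 = 1
not ψ iff ((χ or χ) implies (ψ iff ψ)) = 1/6 iff 1 = 1/6
(((φ implies φ) implies χ) or not φ) iff (not ψ iff ((χ or χ) implies (ψ iff ψ))) = 2/3 iff 1/6 = 1/2
((not not φ or ((χ implies φ) implies (φ or φ))) iff (not (φ implies χ) iff (χ or (ψ or ψ)))) or ((((φ implies φ) implies χ) or not φ) iff (not ψ iff ((χ or χ) implies (ψ iff ψ)))) = 2/3 or 1/2 = 2/3

2/3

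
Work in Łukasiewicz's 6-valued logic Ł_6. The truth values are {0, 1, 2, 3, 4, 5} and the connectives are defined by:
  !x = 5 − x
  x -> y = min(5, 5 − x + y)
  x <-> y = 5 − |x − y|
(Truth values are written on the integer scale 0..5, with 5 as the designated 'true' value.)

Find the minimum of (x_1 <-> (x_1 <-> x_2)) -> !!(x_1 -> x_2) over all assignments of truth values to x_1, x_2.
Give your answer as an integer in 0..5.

3

Take x_1 = 3, x_2 = 0:
x_1 <-> x_2 = 3 <-> 0 = 2
x_1 <-> (x_1 <-> x_2) = 3 <-> 2 = 4
x_1 -> x_2 = 3 -> 0 = 2
!(x_1 -> x_2) = !2 = 3
!!(x_1 -> x_2) = !3 = 2
(x_1 <-> (x_1 <-> x_2)) -> !!(x_1 -> x_2) = 4 -> 2 = 3
No assignment yields a value below 3, so this is the minimum.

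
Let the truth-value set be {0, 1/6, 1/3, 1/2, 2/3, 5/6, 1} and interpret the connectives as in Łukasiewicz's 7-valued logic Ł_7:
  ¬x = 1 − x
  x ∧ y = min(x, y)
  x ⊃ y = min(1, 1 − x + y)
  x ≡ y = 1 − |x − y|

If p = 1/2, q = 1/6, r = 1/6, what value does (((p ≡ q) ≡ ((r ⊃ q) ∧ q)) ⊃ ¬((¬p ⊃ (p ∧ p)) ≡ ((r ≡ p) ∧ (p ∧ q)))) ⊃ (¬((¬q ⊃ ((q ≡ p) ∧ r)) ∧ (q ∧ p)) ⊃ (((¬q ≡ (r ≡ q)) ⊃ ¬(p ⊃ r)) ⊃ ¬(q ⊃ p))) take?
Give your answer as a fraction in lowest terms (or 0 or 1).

p ≡ q = 1/2 ≡ 1/6 = 2/3
r ⊃ q = 1/6 ⊃ 1/6 = 1
(r ⊃ q) ∧ q = 1 ∧ 1/6 = 1/6
(p ≡ q) ≡ ((r ⊃ q) ∧ q) = 2/3 ≡ 1/6 = 1/2
¬p = ¬1/2 = 1/2
p ∧ p = 1/2 ∧ 1/2 = 1/2
¬p ⊃ (p ∧ p) = 1/2 ⊃ 1/2 = 1
r ≡ p = 1/6 ≡ 1/2 = 2/3
p ∧ q = 1/2 ∧ 1/6 = 1/6
(r ≡ p) ∧ (p ∧ q) = 2/3 ∧ 1/6 = 1/6
(¬p ⊃ (p ∧ p)) ≡ ((r ≡ p) ∧ (p ∧ q)) = 1 ≡ 1/6 = 1/6
¬((¬p ⊃ (p ∧ p)) ≡ ((r ≡ p) ∧ (p ∧ q))) = ¬1/6 = 5/6
((p ≡ q) ≡ ((r ⊃ q) ∧ q)) ⊃ ¬((¬p ⊃ (p ∧ p)) ≡ ((r ≡ p) ∧ (p ∧ q))) = 1/2 ⊃ 5/6 = 1
¬q = ¬1/6 = 5/6
q ≡ p = 1/6 ≡ 1/2 = 2/3
(q ≡ p) ∧ r = 2/3 ∧ 1/6 = 1/6
¬q ⊃ ((q ≡ p) ∧ r) = 5/6 ⊃ 1/6 = 1/3
q ∧ p = 1/6 ∧ 1/2 = 1/6
(¬q ⊃ ((q ≡ p) ∧ r)) ∧ (q ∧ p) = 1/3 ∧ 1/6 = 1/6
¬((¬q ⊃ ((q ≡ p) ∧ r)) ∧ (q ∧ p)) = ¬1/6 = 5/6
¬q = ¬1/6 = 5/6
r ≡ q = 1/6 ≡ 1/6 = 1
¬q ≡ (r ≡ q) = 5/6 ≡ 1 = 5/6
p ⊃ r = 1/2 ⊃ 1/6 = 2/3
¬(p ⊃ r) = ¬2/3 = 1/3
(¬q ≡ (r ≡ q)) ⊃ ¬(p ⊃ r) = 5/6 ⊃ 1/3 = 1/2
q ⊃ p = 1/6 ⊃ 1/2 = 1
¬(q ⊃ p) = ¬1 = 0
((¬q ≡ (r ≡ q)) ⊃ ¬(p ⊃ r)) ⊃ ¬(q ⊃ p) = 1/2 ⊃ 0 = 1/2
¬((¬q ⊃ ((q ≡ p) ∧ r)) ∧ (q ∧ p)) ⊃ (((¬q ≡ (r ≡ q)) ⊃ ¬(p ⊃ r)) ⊃ ¬(q ⊃ p)) = 5/6 ⊃ 1/2 = 2/3
(((p ≡ q) ≡ ((r ⊃ q) ∧ q)) ⊃ ¬((¬p ⊃ (p ∧ p)) ≡ ((r ≡ p) ∧ (p ∧ q)))) ⊃ (¬((¬q ⊃ ((q ≡ p) ∧ r)) ∧ (q ∧ p)) ⊃ (((¬q ≡ (r ≡ q)) ⊃ ¬(p ⊃ r)) ⊃ ¬(q ⊃ p))) = 1 ⊃ 2/3 = 2/3

2/3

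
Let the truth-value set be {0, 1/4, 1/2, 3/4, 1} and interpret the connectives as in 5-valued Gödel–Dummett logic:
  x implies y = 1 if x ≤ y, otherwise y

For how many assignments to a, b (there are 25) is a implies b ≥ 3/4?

value 1: 15 assignments (counts)
value 3/4: 1 assignment (counts)
value 1/2: 2 assignments
value 1/4: 3 assignments
value 0: 4 assignments
So 16 of the 25 assignments meet the threshold.

16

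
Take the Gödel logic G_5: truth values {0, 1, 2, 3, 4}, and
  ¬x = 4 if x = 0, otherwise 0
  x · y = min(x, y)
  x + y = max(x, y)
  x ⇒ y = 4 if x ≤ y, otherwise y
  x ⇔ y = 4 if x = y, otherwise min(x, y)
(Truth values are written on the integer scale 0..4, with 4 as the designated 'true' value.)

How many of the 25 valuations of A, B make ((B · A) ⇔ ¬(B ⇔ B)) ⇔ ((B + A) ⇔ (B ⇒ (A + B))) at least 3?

value 4: 2 assignments (counts)
value 3: 2 assignments (counts)
value 2: 2 assignments
value 1: 2 assignments
value 0: 17 assignments
So 4 of the 25 assignments meet the threshold.

4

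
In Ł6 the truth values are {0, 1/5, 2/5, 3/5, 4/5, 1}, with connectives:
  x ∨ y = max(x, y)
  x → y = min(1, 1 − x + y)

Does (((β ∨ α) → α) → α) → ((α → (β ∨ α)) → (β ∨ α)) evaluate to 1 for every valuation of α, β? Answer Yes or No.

At α = 1, β = 1/5, for instance:
β ∨ α = 1/5 ∨ 1 = 1
(β ∨ α) → α = 1 → 1 = 1
((β ∨ α) → α) → α = 1 → 1 = 1
α → (β ∨ α) = 1 → 1 = 1
(α → (β ∨ α)) → (β ∨ α) = 1 → 1 = 1
(((β ∨ α) → α) → α) → ((α → (β ∨ α)) → (β ∨ α)) = 1 → 1 = 1
and checking the remaining 35 assignments likewise gives ≥ 1 in every case.

Yes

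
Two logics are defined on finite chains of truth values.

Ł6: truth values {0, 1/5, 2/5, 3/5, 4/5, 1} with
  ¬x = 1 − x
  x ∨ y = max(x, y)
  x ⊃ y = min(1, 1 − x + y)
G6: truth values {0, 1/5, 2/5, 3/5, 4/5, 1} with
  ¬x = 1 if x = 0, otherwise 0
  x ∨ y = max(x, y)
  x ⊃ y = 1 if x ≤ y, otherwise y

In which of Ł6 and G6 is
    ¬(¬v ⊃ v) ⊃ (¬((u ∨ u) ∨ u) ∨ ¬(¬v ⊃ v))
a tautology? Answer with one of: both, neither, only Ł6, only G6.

In Ł6: every assignment gives 1 — tautology.
In G6: every assignment gives 1 — tautology.

both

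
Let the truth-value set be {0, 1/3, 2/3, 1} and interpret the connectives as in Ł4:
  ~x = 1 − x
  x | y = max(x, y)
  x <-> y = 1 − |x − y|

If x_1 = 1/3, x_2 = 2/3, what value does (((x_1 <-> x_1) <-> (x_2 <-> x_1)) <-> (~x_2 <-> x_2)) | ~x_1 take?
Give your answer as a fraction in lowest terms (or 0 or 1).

x_1 <-> x_1 = 1/3 <-> 1/3 = 1
x_2 <-> x_1 = 2/3 <-> 1/3 = 2/3
(x_1 <-> x_1) <-> (x_2 <-> x_1) = 1 <-> 2/3 = 2/3
~x_2 = ~2/3 = 1/3
~x_2 <-> x_2 = 1/3 <-> 2/3 = 2/3
((x_1 <-> x_1) <-> (x_2 <-> x_1)) <-> (~x_2 <-> x_2) = 2/3 <-> 2/3 = 1
~x_1 = ~1/3 = 2/3
(((x_1 <-> x_1) <-> (x_2 <-> x_1)) <-> (~x_2 <-> x_2)) | ~x_1 = 1 | 2/3 = 1

1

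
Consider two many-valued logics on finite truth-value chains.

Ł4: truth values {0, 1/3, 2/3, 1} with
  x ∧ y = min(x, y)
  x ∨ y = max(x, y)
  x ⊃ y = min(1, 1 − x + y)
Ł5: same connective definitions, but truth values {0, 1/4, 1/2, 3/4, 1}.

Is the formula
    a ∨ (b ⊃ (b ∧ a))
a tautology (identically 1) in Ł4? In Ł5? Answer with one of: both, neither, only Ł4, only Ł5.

neither

In Ł4: at a = 0, b = 1/3 the value is 2/3 — not a tautology.
In Ł5: at a = 0, b = 1/4 the value is 3/4 — not a tautology.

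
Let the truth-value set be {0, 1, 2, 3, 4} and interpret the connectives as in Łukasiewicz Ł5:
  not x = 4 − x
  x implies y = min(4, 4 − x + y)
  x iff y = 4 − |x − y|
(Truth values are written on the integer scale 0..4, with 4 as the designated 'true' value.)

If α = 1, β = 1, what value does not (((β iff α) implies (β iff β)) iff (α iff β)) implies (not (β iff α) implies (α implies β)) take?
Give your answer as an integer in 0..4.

β iff α = 1 iff 1 = 4
β iff β = 1 iff 1 = 4
(β iff α) implies (β iff β) = 4 implies 4 = 4
α iff β = 1 iff 1 = 4
((β iff α) implies (β iff β)) iff (α iff β) = 4 iff 4 = 4
not (((β iff α) implies (β iff β)) iff (α iff β)) = not 4 = 0
β iff α = 1 iff 1 = 4
not (β iff α) = not 4 = 0
α implies β = 1 implies 1 = 4
not (β iff α) implies (α implies β) = 0 implies 4 = 4
not (((β iff α) implies (β iff β)) iff (α iff β)) implies (not (β iff α) implies (α implies β)) = 0 implies 4 = 4

4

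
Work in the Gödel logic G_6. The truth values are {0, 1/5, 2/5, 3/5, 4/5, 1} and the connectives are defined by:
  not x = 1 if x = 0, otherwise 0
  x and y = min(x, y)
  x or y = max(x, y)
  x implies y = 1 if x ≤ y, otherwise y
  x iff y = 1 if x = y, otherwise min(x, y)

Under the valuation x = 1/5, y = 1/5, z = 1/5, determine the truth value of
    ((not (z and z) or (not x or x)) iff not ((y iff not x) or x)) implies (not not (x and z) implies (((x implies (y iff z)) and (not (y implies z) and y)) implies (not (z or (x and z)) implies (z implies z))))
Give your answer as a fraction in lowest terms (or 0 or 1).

1

z and z = 1/5 and 1/5 = 1/5
not (z and z) = not 1/5 = 0
not x = not 1/5 = 0
not x or x = 0 or 1/5 = 1/5
not (z and z) or (not x or x) = 0 or 1/5 = 1/5
not x = not 1/5 = 0
y iff not x = 1/5 iff 0 = 0
(y iff not x) or x = 0 or 1/5 = 1/5
not ((y iff not x) or x) = not 1/5 = 0
(not (z and z) or (not x or x)) iff not ((y iff not x) or x) = 1/5 iff 0 = 0
x and z = 1/5 and 1/5 = 1/5
not (x and z) = not 1/5 = 0
not not (x and z) = not 0 = 1
y iff z = 1/5 iff 1/5 = 1
x implies (y iff z) = 1/5 implies 1 = 1
y implies z = 1/5 implies 1/5 = 1
not (y implies z) = not 1 = 0
not (y implies z) and y = 0 and 1/5 = 0
(x implies (y iff z)) and (not (y implies z) and y) = 1 and 0 = 0
x and z = 1/5 and 1/5 = 1/5
z or (x and z) = 1/5 or 1/5 = 1/5
not (z or (x and z)) = not 1/5 = 0
z implies z = 1/5 implies 1/5 = 1
not (z or (x and z)) implies (z implies z) = 0 implies 1 = 1
((x implies (y iff z)) and (not (y implies z) and y)) implies (not (z or (x and z)) implies (z implies z)) = 0 implies 1 = 1
not not (x and z) implies (((x implies (y iff z)) and (not (y implies z) and y)) implies (not (z or (x and z)) implies (z implies z))) = 1 implies 1 = 1
((not (z and z) or (not x or x)) iff not ((y iff not x) or x)) implies (not not (x and z) implies (((x implies (y iff z)) and (not (y implies z) and y)) implies (not (z or (x and z)) implies (z implies z)))) = 0 implies 1 = 1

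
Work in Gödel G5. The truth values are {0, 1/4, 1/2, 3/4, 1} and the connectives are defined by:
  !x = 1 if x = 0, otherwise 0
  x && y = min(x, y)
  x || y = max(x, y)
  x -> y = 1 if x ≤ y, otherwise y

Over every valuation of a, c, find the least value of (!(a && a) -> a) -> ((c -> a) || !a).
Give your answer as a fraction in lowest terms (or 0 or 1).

Take a = 1/4, c = 1/2:
a && a = 1/4 && 1/4 = 1/4
!(a && a) = !1/4 = 0
!(a && a) -> a = 0 -> 1/4 = 1
c -> a = 1/2 -> 1/4 = 1/4
!a = !1/4 = 0
(c -> a) || !a = 1/4 || 0 = 1/4
(!(a && a) -> a) -> ((c -> a) || !a) = 1 -> 1/4 = 1/4
No assignment yields a value below 1/4, so this is the minimum.

1/4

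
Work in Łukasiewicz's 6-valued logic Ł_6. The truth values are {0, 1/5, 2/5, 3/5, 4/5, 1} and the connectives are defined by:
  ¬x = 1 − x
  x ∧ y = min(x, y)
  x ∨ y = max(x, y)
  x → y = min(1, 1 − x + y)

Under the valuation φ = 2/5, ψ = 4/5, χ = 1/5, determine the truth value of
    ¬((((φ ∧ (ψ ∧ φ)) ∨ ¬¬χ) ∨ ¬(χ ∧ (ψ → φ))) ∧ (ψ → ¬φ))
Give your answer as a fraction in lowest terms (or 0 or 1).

ψ ∧ φ = 4/5 ∧ 2/5 = 2/5
φ ∧ (ψ ∧ φ) = 2/5 ∧ 2/5 = 2/5
¬χ = ¬1/5 = 4/5
¬¬χ = ¬4/5 = 1/5
(φ ∧ (ψ ∧ φ)) ∨ ¬¬χ = 2/5 ∨ 1/5 = 2/5
ψ → φ = 4/5 → 2/5 = 3/5
χ ∧ (ψ → φ) = 1/5 ∧ 3/5 = 1/5
¬(χ ∧ (ψ → φ)) = ¬1/5 = 4/5
((φ ∧ (ψ ∧ φ)) ∨ ¬¬χ) ∨ ¬(χ ∧ (ψ → φ)) = 2/5 ∨ 4/5 = 4/5
¬φ = ¬2/5 = 3/5
ψ → ¬φ = 4/5 → 3/5 = 4/5
(((φ ∧ (ψ ∧ φ)) ∨ ¬¬χ) ∨ ¬(χ ∧ (ψ → φ))) ∧ (ψ → ¬φ) = 4/5 ∧ 4/5 = 4/5
¬((((φ ∧ (ψ ∧ φ)) ∨ ¬¬χ) ∨ ¬(χ ∧ (ψ → φ))) ∧ (ψ → ¬φ)) = ¬4/5 = 1/5

1/5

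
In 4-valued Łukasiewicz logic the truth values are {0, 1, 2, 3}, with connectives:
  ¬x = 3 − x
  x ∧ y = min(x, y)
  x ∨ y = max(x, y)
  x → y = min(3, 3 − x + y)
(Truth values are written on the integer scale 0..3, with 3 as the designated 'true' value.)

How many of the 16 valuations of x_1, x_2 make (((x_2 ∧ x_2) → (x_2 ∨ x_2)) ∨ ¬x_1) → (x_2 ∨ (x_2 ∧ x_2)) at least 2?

8

x_1 = 0, x_2 = 0 ↦ 0  <
x_1 = 0, x_2 = 1 ↦ 1  <
x_1 = 0, x_2 = 2 ↦ 2  ≥
x_1 = 0, x_2 = 3 ↦ 3  ≥
x_1 = 1, x_2 = 0 ↦ 0  <
x_1 = 1, x_2 = 1 ↦ 1  <
x_1 = 1, x_2 = 2 ↦ 2  ≥
x_1 = 1, x_2 = 3 ↦ 3  ≥
x_1 = 2, x_2 = 0 ↦ 0  <
x_1 = 2, x_2 = 1 ↦ 1  <
x_1 = 2, x_2 = 2 ↦ 2  ≥
x_1 = 2, x_2 = 3 ↦ 3  ≥
x_1 = 3, x_2 = 0 ↦ 0  <
x_1 = 3, x_2 = 1 ↦ 1  <
x_1 = 3, x_2 = 2 ↦ 2  ≥
x_1 = 3, x_2 = 3 ↦ 3  ≥
So 8 of the 16 assignments meet the threshold.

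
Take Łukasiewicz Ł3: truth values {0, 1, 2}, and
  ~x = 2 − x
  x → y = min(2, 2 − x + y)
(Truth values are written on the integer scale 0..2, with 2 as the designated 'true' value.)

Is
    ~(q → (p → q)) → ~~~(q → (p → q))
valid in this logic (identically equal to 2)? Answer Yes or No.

p = 0, q = 0 ↦ 2
p = 0, q = 1 ↦ 2
p = 0, q = 2 ↦ 2
p = 1, q = 0 ↦ 2
p = 1, q = 1 ↦ 2
p = 1, q = 2 ↦ 2
p = 2, q = 0 ↦ 2
p = 2, q = 1 ↦ 2
p = 2, q = 2 ↦ 2
Every assignment gives a value ≥ 2.

Yes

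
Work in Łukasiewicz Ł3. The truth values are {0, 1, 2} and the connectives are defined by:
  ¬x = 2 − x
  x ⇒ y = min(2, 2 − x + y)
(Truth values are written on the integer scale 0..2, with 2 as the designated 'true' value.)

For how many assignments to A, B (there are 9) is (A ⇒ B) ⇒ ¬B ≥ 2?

A = 0, B = 0 ↦ 2  ≥
A = 0, B = 1 ↦ 1  <
A = 0, B = 2 ↦ 0  <
A = 1, B = 0 ↦ 2  ≥
A = 1, B = 1 ↦ 1  <
A = 1, B = 2 ↦ 0  <
A = 2, B = 0 ↦ 2  ≥
A = 2, B = 1 ↦ 2  ≥
A = 2, B = 2 ↦ 0  <
So 4 of the 9 assignments meet the threshold.

4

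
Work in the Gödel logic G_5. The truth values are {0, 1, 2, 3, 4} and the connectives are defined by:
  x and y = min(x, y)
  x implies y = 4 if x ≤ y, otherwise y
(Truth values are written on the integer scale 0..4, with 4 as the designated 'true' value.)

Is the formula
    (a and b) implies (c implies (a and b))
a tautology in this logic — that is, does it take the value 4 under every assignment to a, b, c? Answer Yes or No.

Yes

At a = 1, b = 0, c = 2, for instance:
a and b = 1 and 0 = 0
c implies (a and b) = 2 implies 0 = 0
(a and b) implies (c implies (a and b)) = 0 implies 0 = 4
and checking the remaining 124 assignments likewise gives ≥ 4 in every case.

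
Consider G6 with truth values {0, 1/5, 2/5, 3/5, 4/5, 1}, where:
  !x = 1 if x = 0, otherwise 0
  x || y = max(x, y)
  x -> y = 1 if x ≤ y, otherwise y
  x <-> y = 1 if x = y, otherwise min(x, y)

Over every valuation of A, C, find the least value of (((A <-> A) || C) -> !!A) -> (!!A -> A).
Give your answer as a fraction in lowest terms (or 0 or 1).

Take A = 1/5, C = 0:
A <-> A = 1/5 <-> 1/5 = 1
(A <-> A) || C = 1 || 0 = 1
!A = !1/5 = 0
!!A = !0 = 1
((A <-> A) || C) -> !!A = 1 -> 1 = 1
!A = !1/5 = 0
!!A = !0 = 1
!!A -> A = 1 -> 1/5 = 1/5
(((A <-> A) || C) -> !!A) -> (!!A -> A) = 1 -> 1/5 = 1/5
No assignment yields a value below 1/5, so this is the minimum.

1/5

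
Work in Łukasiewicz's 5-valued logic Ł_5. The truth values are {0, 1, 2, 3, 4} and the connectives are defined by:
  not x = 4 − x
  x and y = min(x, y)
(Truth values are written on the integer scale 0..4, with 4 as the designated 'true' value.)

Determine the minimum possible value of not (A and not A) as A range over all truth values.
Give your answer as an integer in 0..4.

2

Take A = 2:
not A = not 2 = 2
A and not A = 2 and 2 = 2
not (A and not A) = not 2 = 2
No assignment yields a value below 2, so this is the minimum.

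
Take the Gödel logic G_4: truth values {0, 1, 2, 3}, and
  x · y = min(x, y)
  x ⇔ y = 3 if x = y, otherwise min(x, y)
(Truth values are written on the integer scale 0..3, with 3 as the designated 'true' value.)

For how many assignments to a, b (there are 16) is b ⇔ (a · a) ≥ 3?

a = 0, b = 0 ↦ 3  ≥
a = 0, b = 1 ↦ 0  <
a = 0, b = 2 ↦ 0  <
a = 0, b = 3 ↦ 0  <
a = 1, b = 0 ↦ 0  <
a = 1, b = 1 ↦ 3  ≥
a = 1, b = 2 ↦ 1  <
a = 1, b = 3 ↦ 1  <
a = 2, b = 0 ↦ 0  <
a = 2, b = 1 ↦ 1  <
a = 2, b = 2 ↦ 3  ≥
a = 2, b = 3 ↦ 2  <
a = 3, b = 0 ↦ 0  <
a = 3, b = 1 ↦ 1  <
a = 3, b = 2 ↦ 2  <
a = 3, b = 3 ↦ 3  ≥
So 4 of the 16 assignments meet the threshold.

4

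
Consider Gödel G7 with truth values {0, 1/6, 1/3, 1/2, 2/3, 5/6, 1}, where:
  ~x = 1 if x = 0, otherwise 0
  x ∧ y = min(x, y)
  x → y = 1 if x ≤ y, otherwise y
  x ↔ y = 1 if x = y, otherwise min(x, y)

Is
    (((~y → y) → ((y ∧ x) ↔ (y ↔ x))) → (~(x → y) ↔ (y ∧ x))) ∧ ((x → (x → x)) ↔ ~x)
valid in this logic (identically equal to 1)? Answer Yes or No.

Counterexample: take x = 1/6, y = 0.
~y = ~0 = 1
~y → y = 1 → 0 = 0
y ∧ x = 0 ∧ 1/6 = 0
y ↔ x = 0 ↔ 1/6 = 0
(y ∧ x) ↔ (y ↔ x) = 0 ↔ 0 = 1
(~y → y) → ((y ∧ x) ↔ (y ↔ x)) = 0 → 1 = 1
x → y = 1/6 → 0 = 0
~(x → y) = ~0 = 1
y ∧ x = 0 ∧ 1/6 = 0
~(x → y) ↔ (y ∧ x) = 1 ↔ 0 = 0
((~y → y) → ((y ∧ x) ↔ (y ↔ x))) → (~(x → y) ↔ (y ∧ x)) = 1 → 0 = 0
x → x = 1/6 → 1/6 = 1
x → (x → x) = 1/6 → 1 = 1
~x = ~1/6 = 0
(x → (x → x)) ↔ ~x = 1 ↔ 0 = 0
(((~y → y) → ((y ∧ x) ↔ (y ↔ x))) → (~(x → y) ↔ (y ∧ x))) ∧ ((x → (x → x)) ↔ ~x) = 0 ∧ 0 = 0
This gives 0 ≠ 1.

No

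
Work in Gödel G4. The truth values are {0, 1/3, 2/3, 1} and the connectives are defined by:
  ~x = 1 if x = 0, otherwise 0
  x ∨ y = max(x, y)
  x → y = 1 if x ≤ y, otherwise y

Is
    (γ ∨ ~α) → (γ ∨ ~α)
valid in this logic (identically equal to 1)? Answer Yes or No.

Yes

α = 0, γ = 0 ↦ 1
α = 0, γ = 1/3 ↦ 1
α = 0, γ = 2/3 ↦ 1
α = 0, γ = 1 ↦ 1
α = 1/3, γ = 0 ↦ 1
α = 1/3, γ = 1/3 ↦ 1
α = 1/3, γ = 2/3 ↦ 1
α = 1/3, γ = 1 ↦ 1
α = 2/3, γ = 0 ↦ 1
α = 2/3, γ = 1/3 ↦ 1
α = 2/3, γ = 2/3 ↦ 1
α = 2/3, γ = 1 ↦ 1
α = 1, γ = 0 ↦ 1
α = 1, γ = 1/3 ↦ 1
α = 1, γ = 2/3 ↦ 1
α = 1, γ = 1 ↦ 1
Every assignment gives a value ≥ 1.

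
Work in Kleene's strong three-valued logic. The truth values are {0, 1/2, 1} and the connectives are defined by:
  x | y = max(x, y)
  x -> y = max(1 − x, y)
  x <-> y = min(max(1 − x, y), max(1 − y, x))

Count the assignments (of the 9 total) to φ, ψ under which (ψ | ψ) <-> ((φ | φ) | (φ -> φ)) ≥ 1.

φ = 0, ψ = 0 ↦ 0  <
φ = 0, ψ = 1/2 ↦ 1/2  <
φ = 0, ψ = 1 ↦ 1  ≥
φ = 1/2, ψ = 0 ↦ 1/2  <
φ = 1/2, ψ = 1/2 ↦ 1/2  <
φ = 1/2, ψ = 1 ↦ 1/2  <
φ = 1, ψ = 0 ↦ 0  <
φ = 1, ψ = 1/2 ↦ 1/2  <
φ = 1, ψ = 1 ↦ 1  ≥
So 2 of the 9 assignments meet the threshold.

2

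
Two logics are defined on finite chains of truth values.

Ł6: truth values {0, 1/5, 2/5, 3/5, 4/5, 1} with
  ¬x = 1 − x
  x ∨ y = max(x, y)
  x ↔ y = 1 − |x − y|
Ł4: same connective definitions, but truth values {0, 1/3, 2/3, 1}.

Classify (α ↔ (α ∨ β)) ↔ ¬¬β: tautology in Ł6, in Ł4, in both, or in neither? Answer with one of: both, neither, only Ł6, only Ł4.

neither

In Ł6: at α = 0, β = 0 the value is 0 — not a tautology.
In Ł4: at α = 0, β = 0 the value is 0 — not a tautology.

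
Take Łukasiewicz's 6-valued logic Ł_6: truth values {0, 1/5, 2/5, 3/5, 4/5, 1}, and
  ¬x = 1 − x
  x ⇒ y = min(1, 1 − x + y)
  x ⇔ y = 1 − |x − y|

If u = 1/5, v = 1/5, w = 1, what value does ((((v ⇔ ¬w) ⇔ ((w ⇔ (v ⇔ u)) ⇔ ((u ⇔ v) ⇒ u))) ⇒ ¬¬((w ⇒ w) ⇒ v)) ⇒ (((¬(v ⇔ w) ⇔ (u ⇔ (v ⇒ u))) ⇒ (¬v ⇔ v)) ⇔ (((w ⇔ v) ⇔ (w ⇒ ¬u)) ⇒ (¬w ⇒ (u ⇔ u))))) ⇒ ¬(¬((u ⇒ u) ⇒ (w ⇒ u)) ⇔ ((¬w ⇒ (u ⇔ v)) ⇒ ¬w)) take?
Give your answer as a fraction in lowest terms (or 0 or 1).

¬w = ¬1 = 0
v ⇔ ¬w = 1/5 ⇔ 0 = 4/5
v ⇔ u = 1/5 ⇔ 1/5 = 1
w ⇔ (v ⇔ u) = 1 ⇔ 1 = 1
u ⇔ v = 1/5 ⇔ 1/5 = 1
(u ⇔ v) ⇒ u = 1 ⇒ 1/5 = 1/5
(w ⇔ (v ⇔ u)) ⇔ ((u ⇔ v) ⇒ u) = 1 ⇔ 1/5 = 1/5
(v ⇔ ¬w) ⇔ ((w ⇔ (v ⇔ u)) ⇔ ((u ⇔ v) ⇒ u)) = 4/5 ⇔ 1/5 = 2/5
w ⇒ w = 1 ⇒ 1 = 1
(w ⇒ w) ⇒ v = 1 ⇒ 1/5 = 1/5
¬((w ⇒ w) ⇒ v) = ¬1/5 = 4/5
¬¬((w ⇒ w) ⇒ v) = ¬4/5 = 1/5
((v ⇔ ¬w) ⇔ ((w ⇔ (v ⇔ u)) ⇔ ((u ⇔ v) ⇒ u))) ⇒ ¬¬((w ⇒ w) ⇒ v) = 2/5 ⇒ 1/5 = 4/5
v ⇔ w = 1/5 ⇔ 1 = 1/5
¬(v ⇔ w) = ¬1/5 = 4/5
v ⇒ u = 1/5 ⇒ 1/5 = 1
u ⇔ (v ⇒ u) = 1/5 ⇔ 1 = 1/5
¬(v ⇔ w) ⇔ (u ⇔ (v ⇒ u)) = 4/5 ⇔ 1/5 = 2/5
¬v = ¬1/5 = 4/5
¬v ⇔ v = 4/5 ⇔ 1/5 = 2/5
(¬(v ⇔ w) ⇔ (u ⇔ (v ⇒ u))) ⇒ (¬v ⇔ v) = 2/5 ⇒ 2/5 = 1
w ⇔ v = 1 ⇔ 1/5 = 1/5
¬u = ¬1/5 = 4/5
w ⇒ ¬u = 1 ⇒ 4/5 = 4/5
(w ⇔ v) ⇔ (w ⇒ ¬u) = 1/5 ⇔ 4/5 = 2/5
¬w = ¬1 = 0
u ⇔ u = 1/5 ⇔ 1/5 = 1
¬w ⇒ (u ⇔ u) = 0 ⇒ 1 = 1
((w ⇔ v) ⇔ (w ⇒ ¬u)) ⇒ (¬w ⇒ (u ⇔ u)) = 2/5 ⇒ 1 = 1
((¬(v ⇔ w) ⇔ (u ⇔ (v ⇒ u))) ⇒ (¬v ⇔ v)) ⇔ (((w ⇔ v) ⇔ (w ⇒ ¬u)) ⇒ (¬w ⇒ (u ⇔ u))) = 1 ⇔ 1 = 1
(((v ⇔ ¬w) ⇔ ((w ⇔ (v ⇔ u)) ⇔ ((u ⇔ v) ⇒ u))) ⇒ ¬¬((w ⇒ w) ⇒ v)) ⇒ (((¬(v ⇔ w) ⇔ (u ⇔ (v ⇒ u))) ⇒ (¬v ⇔ v)) ⇔ (((w ⇔ v) ⇔ (w ⇒ ¬u)) ⇒ (¬w ⇒ (u ⇔ u)))) = 4/5 ⇒ 1 = 1
u ⇒ u = 1/5 ⇒ 1/5 = 1
w ⇒ u = 1 ⇒ 1/5 = 1/5
(u ⇒ u) ⇒ (w ⇒ u) = 1 ⇒ 1/5 = 1/5
¬((u ⇒ u) ⇒ (w ⇒ u)) = ¬1/5 = 4/5
¬w = ¬1 = 0
u ⇔ v = 1/5 ⇔ 1/5 = 1
¬w ⇒ (u ⇔ v) = 0 ⇒ 1 = 1
¬w = ¬1 = 0
(¬w ⇒ (u ⇔ v)) ⇒ ¬w = 1 ⇒ 0 = 0
¬((u ⇒ u) ⇒ (w ⇒ u)) ⇔ ((¬w ⇒ (u ⇔ v)) ⇒ ¬w) = 4/5 ⇔ 0 = 1/5
¬(¬((u ⇒ u) ⇒ (w ⇒ u)) ⇔ ((¬w ⇒ (u ⇔ v)) ⇒ ¬w)) = ¬1/5 = 4/5
((((v ⇔ ¬w) ⇔ ((w ⇔ (v ⇔ u)) ⇔ ((u ⇔ v) ⇒ u))) ⇒ ¬¬((w ⇒ w) ⇒ v)) ⇒ (((¬(v ⇔ w) ⇔ (u ⇔ (v ⇒ u))) ⇒ (¬v ⇔ v)) ⇔ (((w ⇔ v) ⇔ (w ⇒ ¬u)) ⇒ (¬w ⇒ (u ⇔ u))))) ⇒ ¬(¬((u ⇒ u) ⇒ (w ⇒ u)) ⇔ ((¬w ⇒ (u ⇔ v)) ⇒ ¬w)) = 1 ⇒ 4/5 = 4/5

4/5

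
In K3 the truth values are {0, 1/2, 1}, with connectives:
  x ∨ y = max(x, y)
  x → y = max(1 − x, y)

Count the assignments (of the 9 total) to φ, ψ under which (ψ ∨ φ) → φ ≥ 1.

4

φ = 0, ψ = 0 ↦ 1  ≥
φ = 0, ψ = 1/2 ↦ 1/2  <
φ = 0, ψ = 1 ↦ 0  <
φ = 1/2, ψ = 0 ↦ 1/2  <
φ = 1/2, ψ = 1/2 ↦ 1/2  <
φ = 1/2, ψ = 1 ↦ 1/2  <
φ = 1, ψ = 0 ↦ 1  ≥
φ = 1, ψ = 1/2 ↦ 1  ≥
φ = 1, ψ = 1 ↦ 1  ≥
So 4 of the 9 assignments meet the threshold.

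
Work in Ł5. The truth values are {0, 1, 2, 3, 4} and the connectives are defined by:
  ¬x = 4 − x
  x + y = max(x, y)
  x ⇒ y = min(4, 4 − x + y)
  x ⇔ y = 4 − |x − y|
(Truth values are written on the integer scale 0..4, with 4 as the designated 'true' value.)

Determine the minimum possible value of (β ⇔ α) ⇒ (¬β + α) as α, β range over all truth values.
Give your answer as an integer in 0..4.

2

Take α = 2, β = 2:
β ⇔ α = 2 ⇔ 2 = 4
¬β = ¬2 = 2
¬β + α = 2 + 2 = 2
(β ⇔ α) ⇒ (¬β + α) = 4 ⇒ 2 = 2
No assignment yields a value below 2, so this is the minimum.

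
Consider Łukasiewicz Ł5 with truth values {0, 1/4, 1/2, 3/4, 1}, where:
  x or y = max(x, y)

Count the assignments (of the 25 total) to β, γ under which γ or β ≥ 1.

value 1: 9 assignments (counts)
value 3/4: 7 assignments
value 1/2: 5 assignments
value 1/4: 3 assignments
value 0: 1 assignment
So 9 of the 25 assignments meet the threshold.

9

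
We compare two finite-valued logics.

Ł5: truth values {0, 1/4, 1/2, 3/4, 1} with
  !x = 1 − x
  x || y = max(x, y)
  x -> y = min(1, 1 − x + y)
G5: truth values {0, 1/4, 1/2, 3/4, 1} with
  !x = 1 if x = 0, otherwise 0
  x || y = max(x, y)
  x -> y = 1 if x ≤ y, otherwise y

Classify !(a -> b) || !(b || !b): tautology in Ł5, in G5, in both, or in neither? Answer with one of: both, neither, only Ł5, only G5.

In Ł5: at a = 0, b = 0 the value is 0 — not a tautology.
In G5: at a = 0, b = 0 the value is 0 — not a tautology.

neither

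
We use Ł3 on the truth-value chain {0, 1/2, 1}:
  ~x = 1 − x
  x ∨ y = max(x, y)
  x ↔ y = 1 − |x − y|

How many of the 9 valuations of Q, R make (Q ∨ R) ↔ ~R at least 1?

3

Q = 0, R = 0 ↦ 0  <
Q = 0, R = 1/2 ↦ 1  ≥
Q = 0, R = 1 ↦ 0  <
Q = 1/2, R = 0 ↦ 1/2  <
Q = 1/2, R = 1/2 ↦ 1  ≥
Q = 1/2, R = 1 ↦ 0  <
Q = 1, R = 0 ↦ 1  ≥
Q = 1, R = 1/2 ↦ 1/2  <
Q = 1, R = 1 ↦ 0  <
So 3 of the 9 assignments meet the threshold.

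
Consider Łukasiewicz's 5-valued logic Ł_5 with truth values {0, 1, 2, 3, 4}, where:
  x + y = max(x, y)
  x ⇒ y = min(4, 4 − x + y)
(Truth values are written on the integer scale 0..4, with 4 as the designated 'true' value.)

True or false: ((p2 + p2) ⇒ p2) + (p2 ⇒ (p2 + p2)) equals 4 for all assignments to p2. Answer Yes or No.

p2 = 0 ↦ 4
p2 = 1 ↦ 4
p2 = 2 ↦ 4
p2 = 3 ↦ 4
p2 = 4 ↦ 4
Every assignment gives a value ≥ 4.

Yes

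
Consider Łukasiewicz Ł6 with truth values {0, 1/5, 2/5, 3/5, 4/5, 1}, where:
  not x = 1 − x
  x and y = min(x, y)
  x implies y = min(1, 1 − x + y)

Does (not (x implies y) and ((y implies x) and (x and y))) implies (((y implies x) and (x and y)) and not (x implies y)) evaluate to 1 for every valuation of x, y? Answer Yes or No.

Yes

At x = 3/5, y = 0, for instance:
x implies y = 3/5 implies 0 = 2/5
not (x implies y) = not 2/5 = 3/5
y implies x = 0 implies 3/5 = 1
x and y = 3/5 and 0 = 0
(y implies x) and (x and y) = 1 and 0 = 0
not (x implies y) and ((y implies x) and (x and y)) = 3/5 and 0 = 0
((y implies x) and (x and y)) and not (x implies y) = 0 and 3/5 = 0
(not (x implies y) and ((y implies x) and (x and y))) implies (((y implies x) and (x and y)) and not (x implies y)) = 0 implies 0 = 1
and checking the remaining 35 assignments likewise gives ≥ 1 in every case.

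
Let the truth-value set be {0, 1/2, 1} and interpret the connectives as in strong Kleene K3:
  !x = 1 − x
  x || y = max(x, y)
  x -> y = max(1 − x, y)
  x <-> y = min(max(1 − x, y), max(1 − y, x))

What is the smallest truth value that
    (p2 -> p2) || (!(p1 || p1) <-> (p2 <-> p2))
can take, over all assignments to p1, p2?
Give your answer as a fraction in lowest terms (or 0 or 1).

Take p1 = 0, p2 = 1/2:
p2 -> p2 = 1/2 -> 1/2 = 1/2
p1 || p1 = 0 || 0 = 0
!(p1 || p1) = !0 = 1
p2 <-> p2 = 1/2 <-> 1/2 = 1/2
!(p1 || p1) <-> (p2 <-> p2) = 1 <-> 1/2 = 1/2
(p2 -> p2) || (!(p1 || p1) <-> (p2 <-> p2)) = 1/2 || 1/2 = 1/2
No assignment yields a value below 1/2, so this is the minimum.

1/2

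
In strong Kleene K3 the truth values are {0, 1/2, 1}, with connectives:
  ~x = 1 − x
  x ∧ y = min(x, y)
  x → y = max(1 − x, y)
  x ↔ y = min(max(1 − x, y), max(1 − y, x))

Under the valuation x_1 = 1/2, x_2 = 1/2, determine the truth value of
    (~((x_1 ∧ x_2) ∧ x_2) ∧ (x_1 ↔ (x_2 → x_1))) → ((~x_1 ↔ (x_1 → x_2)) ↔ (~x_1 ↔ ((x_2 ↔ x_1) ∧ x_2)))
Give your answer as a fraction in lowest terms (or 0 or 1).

x_1 ∧ x_2 = 1/2 ∧ 1/2 = 1/2
(x_1 ∧ x_2) ∧ x_2 = 1/2 ∧ 1/2 = 1/2
~((x_1 ∧ x_2) ∧ x_2) = ~1/2 = 1/2
x_2 → x_1 = 1/2 → 1/2 = 1/2
x_1 ↔ (x_2 → x_1) = 1/2 ↔ 1/2 = 1/2
~((x_1 ∧ x_2) ∧ x_2) ∧ (x_1 ↔ (x_2 → x_1)) = 1/2 ∧ 1/2 = 1/2
~x_1 = ~1/2 = 1/2
x_1 → x_2 = 1/2 → 1/2 = 1/2
~x_1 ↔ (x_1 → x_2) = 1/2 ↔ 1/2 = 1/2
~x_1 = ~1/2 = 1/2
x_2 ↔ x_1 = 1/2 ↔ 1/2 = 1/2
(x_2 ↔ x_1) ∧ x_2 = 1/2 ∧ 1/2 = 1/2
~x_1 ↔ ((x_2 ↔ x_1) ∧ x_2) = 1/2 ↔ 1/2 = 1/2
(~x_1 ↔ (x_1 → x_2)) ↔ (~x_1 ↔ ((x_2 ↔ x_1) ∧ x_2)) = 1/2 ↔ 1/2 = 1/2
(~((x_1 ∧ x_2) ∧ x_2) ∧ (x_1 ↔ (x_2 → x_1))) → ((~x_1 ↔ (x_1 → x_2)) ↔ (~x_1 ↔ ((x_2 ↔ x_1) ∧ x_2))) = 1/2 → 1/2 = 1/2

1/2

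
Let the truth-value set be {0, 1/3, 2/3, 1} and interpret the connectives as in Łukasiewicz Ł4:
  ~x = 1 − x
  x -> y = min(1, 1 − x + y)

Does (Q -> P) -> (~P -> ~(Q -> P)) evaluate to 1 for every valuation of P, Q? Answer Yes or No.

Counterexample: take P = 0, Q = 0.
Q -> P = 0 -> 0 = 1
~P = ~0 = 1
Q -> P = 0 -> 0 = 1
~(Q -> P) = ~1 = 0
~P -> ~(Q -> P) = 1 -> 0 = 0
(Q -> P) -> (~P -> ~(Q -> P)) = 1 -> 0 = 0
This gives 0 ≠ 1.

No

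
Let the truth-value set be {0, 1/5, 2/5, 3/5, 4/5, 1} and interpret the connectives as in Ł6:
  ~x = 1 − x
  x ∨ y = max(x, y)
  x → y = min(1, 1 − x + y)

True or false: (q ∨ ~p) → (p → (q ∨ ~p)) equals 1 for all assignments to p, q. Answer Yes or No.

Yes

At p = 3/5, q = 1/5, for instance:
~p = ~3/5 = 2/5
q ∨ ~p = 1/5 ∨ 2/5 = 2/5
p → (q ∨ ~p) = 3/5 → 2/5 = 4/5
(q ∨ ~p) → (p → (q ∨ ~p)) = 2/5 → 4/5 = 1
and checking the remaining 35 assignments likewise gives ≥ 1 in every case.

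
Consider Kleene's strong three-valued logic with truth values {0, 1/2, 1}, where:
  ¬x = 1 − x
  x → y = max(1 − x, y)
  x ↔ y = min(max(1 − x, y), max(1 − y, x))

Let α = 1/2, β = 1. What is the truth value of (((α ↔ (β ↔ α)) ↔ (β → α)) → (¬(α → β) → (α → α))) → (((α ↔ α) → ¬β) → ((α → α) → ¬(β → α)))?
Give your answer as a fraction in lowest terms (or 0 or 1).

1/2

β ↔ α = 1 ↔ 1/2 = 1/2
α ↔ (β ↔ α) = 1/2 ↔ 1/2 = 1/2
β → α = 1 → 1/2 = 1/2
(α ↔ (β ↔ α)) ↔ (β → α) = 1/2 ↔ 1/2 = 1/2
α → β = 1/2 → 1 = 1
¬(α → β) = ¬1 = 0
α → α = 1/2 → 1/2 = 1/2
¬(α → β) → (α → α) = 0 → 1/2 = 1
((α ↔ (β ↔ α)) ↔ (β → α)) → (¬(α → β) → (α → α)) = 1/2 → 1 = 1
α ↔ α = 1/2 ↔ 1/2 = 1/2
¬β = ¬1 = 0
(α ↔ α) → ¬β = 1/2 → 0 = 1/2
α → α = 1/2 → 1/2 = 1/2
β → α = 1 → 1/2 = 1/2
¬(β → α) = ¬1/2 = 1/2
(α → α) → ¬(β → α) = 1/2 → 1/2 = 1/2
((α ↔ α) → ¬β) → ((α → α) → ¬(β → α)) = 1/2 → 1/2 = 1/2
(((α ↔ (β ↔ α)) ↔ (β → α)) → (¬(α → β) → (α → α))) → (((α ↔ α) → ¬β) → ((α → α) → ¬(β → α))) = 1 → 1/2 = 1/2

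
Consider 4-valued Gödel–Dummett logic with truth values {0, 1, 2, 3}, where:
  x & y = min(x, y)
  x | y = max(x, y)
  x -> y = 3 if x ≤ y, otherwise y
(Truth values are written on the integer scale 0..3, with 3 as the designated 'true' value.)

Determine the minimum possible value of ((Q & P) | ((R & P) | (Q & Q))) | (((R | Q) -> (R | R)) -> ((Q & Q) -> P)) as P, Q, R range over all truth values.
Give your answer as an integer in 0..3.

1

Take P = 0, Q = 1, R = 1:
Q & P = 1 & 0 = 0
R & P = 1 & 0 = 0
Q & Q = 1 & 1 = 1
(R & P) | (Q & Q) = 0 | 1 = 1
(Q & P) | ((R & P) | (Q & Q)) = 0 | 1 = 1
R | Q = 1 | 1 = 1
R | R = 1 | 1 = 1
(R | Q) -> (R | R) = 1 -> 1 = 3
Q & Q = 1 & 1 = 1
(Q & Q) -> P = 1 -> 0 = 0
((R | Q) -> (R | R)) -> ((Q & Q) -> P) = 3 -> 0 = 0
((Q & P) | ((R & P) | (Q & Q))) | (((R | Q) -> (R | R)) -> ((Q & Q) -> P)) = 1 | 0 = 1
No assignment yields a value below 1, so this is the minimum.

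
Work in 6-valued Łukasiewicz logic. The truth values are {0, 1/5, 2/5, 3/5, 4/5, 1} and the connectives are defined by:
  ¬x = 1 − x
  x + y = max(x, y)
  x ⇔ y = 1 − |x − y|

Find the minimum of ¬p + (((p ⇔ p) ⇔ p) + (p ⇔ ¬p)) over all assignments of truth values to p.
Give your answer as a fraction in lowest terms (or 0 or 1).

4/5

Take p = 1/5:
¬p = ¬1/5 = 4/5
p ⇔ p = 1/5 ⇔ 1/5 = 1
(p ⇔ p) ⇔ p = 1 ⇔ 1/5 = 1/5
¬p = ¬1/5 = 4/5
p ⇔ ¬p = 1/5 ⇔ 4/5 = 2/5
((p ⇔ p) ⇔ p) + (p ⇔ ¬p) = 1/5 + 2/5 = 2/5
¬p + (((p ⇔ p) ⇔ p) + (p ⇔ ¬p)) = 4/5 + 2/5 = 4/5
No assignment yields a value below 4/5, so this is the minimum.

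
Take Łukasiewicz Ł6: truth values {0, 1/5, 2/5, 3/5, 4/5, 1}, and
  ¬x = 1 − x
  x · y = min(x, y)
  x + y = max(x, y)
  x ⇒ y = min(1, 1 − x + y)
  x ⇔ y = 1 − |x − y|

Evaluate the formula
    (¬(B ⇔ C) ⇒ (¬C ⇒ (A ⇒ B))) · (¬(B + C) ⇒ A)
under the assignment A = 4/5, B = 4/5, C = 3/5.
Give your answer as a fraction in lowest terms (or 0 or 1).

B ⇔ C = 4/5 ⇔ 3/5 = 4/5
¬(B ⇔ C) = ¬4/5 = 1/5
¬C = ¬3/5 = 2/5
A ⇒ B = 4/5 ⇒ 4/5 = 1
¬C ⇒ (A ⇒ B) = 2/5 ⇒ 1 = 1
¬(B ⇔ C) ⇒ (¬C ⇒ (A ⇒ B)) = 1/5 ⇒ 1 = 1
B + C = 4/5 + 3/5 = 4/5
¬(B + C) = ¬4/5 = 1/5
¬(B + C) ⇒ A = 1/5 ⇒ 4/5 = 1
(¬(B ⇔ C) ⇒ (¬C ⇒ (A ⇒ B))) · (¬(B + C) ⇒ A) = 1 · 1 = 1

1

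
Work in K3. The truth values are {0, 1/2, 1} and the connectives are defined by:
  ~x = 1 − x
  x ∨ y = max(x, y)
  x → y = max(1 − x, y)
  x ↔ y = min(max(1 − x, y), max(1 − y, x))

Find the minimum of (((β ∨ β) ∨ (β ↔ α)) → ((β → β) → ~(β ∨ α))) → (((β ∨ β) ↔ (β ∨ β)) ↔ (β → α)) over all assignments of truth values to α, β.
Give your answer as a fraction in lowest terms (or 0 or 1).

Take α = 0, β = 1/2:
β ∨ β = 1/2 ∨ 1/2 = 1/2
β ↔ α = 1/2 ↔ 0 = 1/2
(β ∨ β) ∨ (β ↔ α) = 1/2 ∨ 1/2 = 1/2
β → β = 1/2 → 1/2 = 1/2
β ∨ α = 1/2 ∨ 0 = 1/2
~(β ∨ α) = ~1/2 = 1/2
(β → β) → ~(β ∨ α) = 1/2 → 1/2 = 1/2
((β ∨ β) ∨ (β ↔ α)) → ((β → β) → ~(β ∨ α)) = 1/2 → 1/2 = 1/2
β ∨ β = 1/2 ∨ 1/2 = 1/2
β ∨ β = 1/2 ∨ 1/2 = 1/2
(β ∨ β) ↔ (β ∨ β) = 1/2 ↔ 1/2 = 1/2
β → α = 1/2 → 0 = 1/2
((β ∨ β) ↔ (β ∨ β)) ↔ (β → α) = 1/2 ↔ 1/2 = 1/2
(((β ∨ β) ∨ (β ↔ α)) → ((β → β) → ~(β ∨ α))) → (((β ∨ β) ↔ (β ∨ β)) ↔ (β → α)) = 1/2 → 1/2 = 1/2
No assignment yields a value below 1/2, so this is the minimum.

1/2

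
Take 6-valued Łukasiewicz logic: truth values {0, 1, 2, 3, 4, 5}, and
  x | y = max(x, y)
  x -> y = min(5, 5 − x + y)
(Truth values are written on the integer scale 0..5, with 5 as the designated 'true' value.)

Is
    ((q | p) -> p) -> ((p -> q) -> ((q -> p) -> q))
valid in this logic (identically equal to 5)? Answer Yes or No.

Counterexample: take p = 0, q = 0.
q | p = 0 | 0 = 0
(q | p) -> p = 0 -> 0 = 5
p -> q = 0 -> 0 = 5
q -> p = 0 -> 0 = 5
(q -> p) -> q = 5 -> 0 = 0
(p -> q) -> ((q -> p) -> q) = 5 -> 0 = 0
((q | p) -> p) -> ((p -> q) -> ((q -> p) -> q)) = 5 -> 0 = 0
This gives 0 ≠ 5.

No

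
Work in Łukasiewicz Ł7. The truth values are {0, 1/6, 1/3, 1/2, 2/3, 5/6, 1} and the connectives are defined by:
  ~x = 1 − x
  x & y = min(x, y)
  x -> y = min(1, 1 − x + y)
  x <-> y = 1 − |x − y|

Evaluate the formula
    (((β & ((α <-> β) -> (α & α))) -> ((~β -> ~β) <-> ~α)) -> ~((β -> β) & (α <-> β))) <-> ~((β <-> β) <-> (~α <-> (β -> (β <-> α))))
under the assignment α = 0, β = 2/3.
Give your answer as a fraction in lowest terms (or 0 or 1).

2/3

α <-> β = 0 <-> 2/3 = 1/3
α & α = 0 & 0 = 0
(α <-> β) -> (α & α) = 1/3 -> 0 = 2/3
β & ((α <-> β) -> (α & α)) = 2/3 & 2/3 = 2/3
~β = ~2/3 = 1/3
~β = ~2/3 = 1/3
~β -> ~β = 1/3 -> 1/3 = 1
~α = ~0 = 1
(~β -> ~β) <-> ~α = 1 <-> 1 = 1
(β & ((α <-> β) -> (α & α))) -> ((~β -> ~β) <-> ~α) = 2/3 -> 1 = 1
β -> β = 2/3 -> 2/3 = 1
α <-> β = 0 <-> 2/3 = 1/3
(β -> β) & (α <-> β) = 1 & 1/3 = 1/3
~((β -> β) & (α <-> β)) = ~1/3 = 2/3
((β & ((α <-> β) -> (α & α))) -> ((~β -> ~β) <-> ~α)) -> ~((β -> β) & (α <-> β)) = 1 -> 2/3 = 2/3
β <-> β = 2/3 <-> 2/3 = 1
~α = ~0 = 1
β <-> α = 2/3 <-> 0 = 1/3
β -> (β <-> α) = 2/3 -> 1/3 = 2/3
~α <-> (β -> (β <-> α)) = 1 <-> 2/3 = 2/3
(β <-> β) <-> (~α <-> (β -> (β <-> α))) = 1 <-> 2/3 = 2/3
~((β <-> β) <-> (~α <-> (β -> (β <-> α)))) = ~2/3 = 1/3
(((β & ((α <-> β) -> (α & α))) -> ((~β -> ~β) <-> ~α)) -> ~((β -> β) & (α <-> β))) <-> ~((β <-> β) <-> (~α <-> (β -> (β <-> α)))) = 2/3 <-> 1/3 = 2/3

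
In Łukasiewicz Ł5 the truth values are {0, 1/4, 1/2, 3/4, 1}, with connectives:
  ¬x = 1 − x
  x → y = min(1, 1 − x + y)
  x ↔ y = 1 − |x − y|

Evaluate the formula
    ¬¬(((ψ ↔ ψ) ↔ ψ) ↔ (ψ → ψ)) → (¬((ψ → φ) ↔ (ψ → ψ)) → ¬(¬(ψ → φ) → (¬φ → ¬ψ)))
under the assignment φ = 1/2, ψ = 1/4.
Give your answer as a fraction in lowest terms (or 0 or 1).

1

ψ ↔ ψ = 1/4 ↔ 1/4 = 1
(ψ ↔ ψ) ↔ ψ = 1 ↔ 1/4 = 1/4
ψ → ψ = 1/4 → 1/4 = 1
((ψ ↔ ψ) ↔ ψ) ↔ (ψ → ψ) = 1/4 ↔ 1 = 1/4
¬(((ψ ↔ ψ) ↔ ψ) ↔ (ψ → ψ)) = ¬1/4 = 3/4
¬¬(((ψ ↔ ψ) ↔ ψ) ↔ (ψ → ψ)) = ¬3/4 = 1/4
ψ → φ = 1/4 → 1/2 = 1
ψ → ψ = 1/4 → 1/4 = 1
(ψ → φ) ↔ (ψ → ψ) = 1 ↔ 1 = 1
¬((ψ → φ) ↔ (ψ → ψ)) = ¬1 = 0
ψ → φ = 1/4 → 1/2 = 1
¬(ψ → φ) = ¬1 = 0
¬φ = ¬1/2 = 1/2
¬ψ = ¬1/4 = 3/4
¬φ → ¬ψ = 1/2 → 3/4 = 1
¬(ψ → φ) → (¬φ → ¬ψ) = 0 → 1 = 1
¬(¬(ψ → φ) → (¬φ → ¬ψ)) = ¬1 = 0
¬((ψ → φ) ↔ (ψ → ψ)) → ¬(¬(ψ → φ) → (¬φ → ¬ψ)) = 0 → 0 = 1
¬¬(((ψ ↔ ψ) ↔ ψ) ↔ (ψ → ψ)) → (¬((ψ → φ) ↔ (ψ → ψ)) → ¬(¬(ψ → φ) → (¬φ → ¬ψ))) = 1/4 → 1 = 1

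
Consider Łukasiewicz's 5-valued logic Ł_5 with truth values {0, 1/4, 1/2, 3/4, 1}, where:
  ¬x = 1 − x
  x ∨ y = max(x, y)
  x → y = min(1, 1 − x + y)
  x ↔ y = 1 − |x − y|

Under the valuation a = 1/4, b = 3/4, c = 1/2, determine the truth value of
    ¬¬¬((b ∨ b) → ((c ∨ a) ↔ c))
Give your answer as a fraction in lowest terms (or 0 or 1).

b ∨ b = 3/4 ∨ 3/4 = 3/4
c ∨ a = 1/2 ∨ 1/4 = 1/2
(c ∨ a) ↔ c = 1/2 ↔ 1/2 = 1
(b ∨ b) → ((c ∨ a) ↔ c) = 3/4 → 1 = 1
¬((b ∨ b) → ((c ∨ a) ↔ c)) = ¬1 = 0
¬¬((b ∨ b) → ((c ∨ a) ↔ c)) = ¬0 = 1
¬¬¬((b ∨ b) → ((c ∨ a) ↔ c)) = ¬1 = 0

0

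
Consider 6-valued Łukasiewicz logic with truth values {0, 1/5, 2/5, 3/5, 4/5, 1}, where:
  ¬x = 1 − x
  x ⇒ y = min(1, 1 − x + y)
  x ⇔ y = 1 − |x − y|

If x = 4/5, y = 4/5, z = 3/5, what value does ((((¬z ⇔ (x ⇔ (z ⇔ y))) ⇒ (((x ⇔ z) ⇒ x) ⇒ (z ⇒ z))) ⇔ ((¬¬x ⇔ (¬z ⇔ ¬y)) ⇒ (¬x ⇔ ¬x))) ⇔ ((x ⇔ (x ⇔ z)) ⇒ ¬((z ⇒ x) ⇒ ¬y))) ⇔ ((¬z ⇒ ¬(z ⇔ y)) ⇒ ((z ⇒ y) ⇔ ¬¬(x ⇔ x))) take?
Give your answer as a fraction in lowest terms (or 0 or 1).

4/5

¬z = ¬3/5 = 2/5
z ⇔ y = 3/5 ⇔ 4/5 = 4/5
x ⇔ (z ⇔ y) = 4/5 ⇔ 4/5 = 1
¬z ⇔ (x ⇔ (z ⇔ y)) = 2/5 ⇔ 1 = 2/5
x ⇔ z = 4/5 ⇔ 3/5 = 4/5
(x ⇔ z) ⇒ x = 4/5 ⇒ 4/5 = 1
z ⇒ z = 3/5 ⇒ 3/5 = 1
((x ⇔ z) ⇒ x) ⇒ (z ⇒ z) = 1 ⇒ 1 = 1
(¬z ⇔ (x ⇔ (z ⇔ y))) ⇒ (((x ⇔ z) ⇒ x) ⇒ (z ⇒ z)) = 2/5 ⇒ 1 = 1
¬x = ¬4/5 = 1/5
¬¬x = ¬1/5 = 4/5
¬z = ¬3/5 = 2/5
¬y = ¬4/5 = 1/5
¬z ⇔ ¬y = 2/5 ⇔ 1/5 = 4/5
¬¬x ⇔ (¬z ⇔ ¬y) = 4/5 ⇔ 4/5 = 1
¬x = ¬4/5 = 1/5
¬x = ¬4/5 = 1/5
¬x ⇔ ¬x = 1/5 ⇔ 1/5 = 1
(¬¬x ⇔ (¬z ⇔ ¬y)) ⇒ (¬x ⇔ ¬x) = 1 ⇒ 1 = 1
((¬z ⇔ (x ⇔ (z ⇔ y))) ⇒ (((x ⇔ z) ⇒ x) ⇒ (z ⇒ z))) ⇔ ((¬¬x ⇔ (¬z ⇔ ¬y)) ⇒ (¬x ⇔ ¬x)) = 1 ⇔ 1 = 1
x ⇔ z = 4/5 ⇔ 3/5 = 4/5
x ⇔ (x ⇔ z) = 4/5 ⇔ 4/5 = 1
z ⇒ x = 3/5 ⇒ 4/5 = 1
¬y = ¬4/5 = 1/5
(z ⇒ x) ⇒ ¬y = 1 ⇒ 1/5 = 1/5
¬((z ⇒ x) ⇒ ¬y) = ¬1/5 = 4/5
(x ⇔ (x ⇔ z)) ⇒ ¬((z ⇒ x) ⇒ ¬y) = 1 ⇒ 4/5 = 4/5
(((¬z ⇔ (x ⇔ (z ⇔ y))) ⇒ (((x ⇔ z) ⇒ x) ⇒ (z ⇒ z))) ⇔ ((¬¬x ⇔ (¬z ⇔ ¬y)) ⇒ (¬x ⇔ ¬x))) ⇔ ((x ⇔ (x ⇔ z)) ⇒ ¬((z ⇒ x) ⇒ ¬y)) = 1 ⇔ 4/5 = 4/5
¬z = ¬3/5 = 2/5
z ⇔ y = 3/5 ⇔ 4/5 = 4/5
¬(z ⇔ y) = ¬4/5 = 1/5
¬z ⇒ ¬(z ⇔ y) = 2/5 ⇒ 1/5 = 4/5
z ⇒ y = 3/5 ⇒ 4/5 = 1
x ⇔ x = 4/5 ⇔ 4/5 = 1
¬(x ⇔ x) = ¬1 = 0
¬¬(x ⇔ x) = ¬0 = 1
(z ⇒ y) ⇔ ¬¬(x ⇔ x) = 1 ⇔ 1 = 1
(¬z ⇒ ¬(z ⇔ y)) ⇒ ((z ⇒ y) ⇔ ¬¬(x ⇔ x)) = 4/5 ⇒ 1 = 1
((((¬z ⇔ (x ⇔ (z ⇔ y))) ⇒ (((x ⇔ z) ⇒ x) ⇒ (z ⇒ z))) ⇔ ((¬¬x ⇔ (¬z ⇔ ¬y)) ⇒ (¬x ⇔ ¬x))) ⇔ ((x ⇔ (x ⇔ z)) ⇒ ¬((z ⇒ x) ⇒ ¬y))) ⇔ ((¬z ⇒ ¬(z ⇔ y)) ⇒ ((z ⇒ y) ⇔ ¬¬(x ⇔ x))) = 4/5 ⇔ 1 = 4/5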